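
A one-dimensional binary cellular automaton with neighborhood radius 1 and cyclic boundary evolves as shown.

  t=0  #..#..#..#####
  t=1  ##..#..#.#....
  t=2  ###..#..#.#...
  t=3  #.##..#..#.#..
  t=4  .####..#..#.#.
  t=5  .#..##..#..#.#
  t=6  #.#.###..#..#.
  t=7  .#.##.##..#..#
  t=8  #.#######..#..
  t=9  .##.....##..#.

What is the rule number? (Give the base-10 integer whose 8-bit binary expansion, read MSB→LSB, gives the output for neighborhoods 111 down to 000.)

120

  ###|.  b7=0 t=0,i=10
  ##.|#  b6=1 t=0,i=0
  #.#|#  b5=1 t=1,i=8
  #..|#  b4=1 t=0,i=1
  .##|#  b3=1 t=0,i=9
  .#.|.  b2=0 t=0,i=3
  ..#|.  b1=0 t=0,i=2
  ...|.  b0=0 t=1,i=11
  bits 01111000 = 120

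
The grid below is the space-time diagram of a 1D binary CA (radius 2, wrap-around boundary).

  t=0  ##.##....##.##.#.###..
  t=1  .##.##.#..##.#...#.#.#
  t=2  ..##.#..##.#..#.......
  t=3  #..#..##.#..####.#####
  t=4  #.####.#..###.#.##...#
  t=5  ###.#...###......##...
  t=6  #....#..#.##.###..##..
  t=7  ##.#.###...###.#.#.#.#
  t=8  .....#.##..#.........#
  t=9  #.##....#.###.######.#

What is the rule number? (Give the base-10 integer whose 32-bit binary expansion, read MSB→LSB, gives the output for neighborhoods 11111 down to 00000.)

  [31] ##### => .  t=3,i=19
  [30] ####. => #  t=3,i=14
  [29] ###.# => .  t=3,i=15
  [28] ###.. => #  t=0,i=19
  [27] ##.## => #  t=0,i=2
  [26] ##.#. => .  t=0,i=14
  [25] ##..# => .  t=0,i=20
  [24] ##... => #  t=0,i=5
  [23] #.### => #  t=0,i=17
  [22] #.##. => .  t=0,i=3
  [21] #.#.# => .  t=0,i=15
  [20] #.#.. => .  t=1,i=7
  [19] #..## => #  t=0,i=21
  [18] #..#. => #  t=2,i=13
  [17] #...# => .  t=1,i=15
  [16] #.... => .  t=0,i=6
  [15] .#### => .  t=3,i=13
  [14] .###. => .  t=0,i=18
  [13] .##.# => #  t=0,i=1
  [12] .##.. => #  t=0,i=4
  [11] .#.## => .  t=0,i=16
  [10] .#.#. => .  t=1,i=18
  [9] .#..# => #  t=1,i=8
  [8] .#... => #  t=1,i=14
  [7] ..### => #  t=3,i=12
  [6] ..##. => .  t=0,i=0
  [5] ..#.# => .  t=1,i=17
  [4] ..#.. => #  t=2,i=14
  [3] ...## => .  t=0,i=8
  [2] ...#. => .  t=1,i=16
  [1] ....# => #  t=0,i=7
  [0] ..... => #  t=2,i=17
  bits 01011001100011000011001110010011 = 1502360467

1502360467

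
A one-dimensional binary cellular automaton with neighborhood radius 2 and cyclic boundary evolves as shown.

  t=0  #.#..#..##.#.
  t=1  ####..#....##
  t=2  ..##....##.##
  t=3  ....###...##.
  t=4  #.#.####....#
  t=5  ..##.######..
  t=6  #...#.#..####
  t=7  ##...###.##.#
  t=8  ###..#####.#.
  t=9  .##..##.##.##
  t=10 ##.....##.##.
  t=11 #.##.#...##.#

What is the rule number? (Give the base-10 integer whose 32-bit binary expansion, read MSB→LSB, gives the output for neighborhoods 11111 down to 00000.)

  #####|.  b31=0 t=1,i=0
  ####.|#  b30=1 t=1,i=2
  ###.#|#  b29=1 t=7,i=7
  ###..|#  b28=1 t=1,i=3
  ##.##|#  b27=1 t=2,i=10
  ##.#.|.  b26=0 t=0,i=10
  ##..#|.  b25=0 t=1,i=4
  ##...|#  b24=1 t=2,i=4
  #.###|.  b23=0 t=4,i=4
  #.##.|#  b22=1 t=2,i=11
  #.#.#|#  b21=1 t=0,i=0
  #.#..|#  b20=1 t=0,i=2
  #..##|.  b19=0 t=0,i=7
  #..#.|.  b18=0 t=0,i=4
  #...#|.  b17=0 t=3,i=8
  #....|#  b16=1 t=1,i=8
  .####|#  b15=1 t=1,i=12
  .###.|#  b14=1 t=3,i=5
  .##.#|.  b13=0 t=0,i=9
  .##..|.  b12=0 t=2,i=3
  .#.##|#  b11=1 t=4,i=3
  .#.#.|#  b10=1 t=0,i=1
  .#..#|#  b9=1 t=0,i=3
  .#...|.  b8=0 t=1,i=7
  ..###|#  b7=1 t=1,i=11
  ..##.|.  b6=0 t=0,i=8
  ..#.#|.  b5=0 t=6,i=4
  ..#..|.  b4=0 t=0,i=5
  ...##|.  b3=0 t=1,i=10
  ...#.|.  b2=0 t=6,i=3
  ....#|#  b1=1 t=1,i=9
  .....|.  b0=0 t=3,i=1
  bits 01111001011100011100111010000010 = 2037501570

2037501570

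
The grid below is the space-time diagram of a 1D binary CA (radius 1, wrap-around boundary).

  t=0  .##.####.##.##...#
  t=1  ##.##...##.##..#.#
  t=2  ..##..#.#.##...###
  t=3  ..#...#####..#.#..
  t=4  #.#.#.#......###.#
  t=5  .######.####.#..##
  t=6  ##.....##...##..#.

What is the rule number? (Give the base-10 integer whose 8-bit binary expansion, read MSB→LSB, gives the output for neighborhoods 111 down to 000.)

45

  ###|.  b7=0 t=0,i=5
  ##.|.  b6=0 t=0,i=2
  #.#|#  b5=1 t=0,i=0
  #..|.  b4=0 t=0,i=14
  .##|#  b3=1 t=0,i=1
  .#.|#  b2=1 t=0,i=17
  ..#|.  b1=0 t=0,i=16
  ...|#  b0=1 t=0,i=15
  bits 00101101 = 45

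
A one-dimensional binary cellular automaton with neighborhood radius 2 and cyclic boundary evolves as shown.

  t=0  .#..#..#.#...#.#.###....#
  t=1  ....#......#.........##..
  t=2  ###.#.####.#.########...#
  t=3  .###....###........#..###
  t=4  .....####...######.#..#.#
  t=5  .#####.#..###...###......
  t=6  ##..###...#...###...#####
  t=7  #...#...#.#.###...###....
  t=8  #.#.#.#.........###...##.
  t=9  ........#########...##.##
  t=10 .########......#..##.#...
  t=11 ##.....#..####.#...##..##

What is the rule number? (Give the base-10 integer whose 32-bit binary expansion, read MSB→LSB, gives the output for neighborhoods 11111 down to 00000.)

1677926555

  #####|.  b31=0 t=2,i=15
  ####.|#  b30=1 t=2,i=1
  ###.#|#  b29=1 t=2,i=2
  ###..|.  b28=0 t=0,i=19
  ##.##|.  b27=0 t=3,i=0
  ##.#.|#  b26=1 t=2,i=3
  ##..#|.  b25=0 t=6,i=2
  ##...|.  b24=0 t=0,i=20
  #.###|.  b23=0 t=0,i=17
  #.##.|.  b22=0 t=9,i=23
  #.#.#|.  b21=0 t=0,i=15
  #.#..|.  b20=0 t=0,i=1
  #..##|.  b19=0 t=3,i=21
  #..#.|.  b18=0 t=0,i=3
  #...#|#  b17=1 t=0,i=11
  #....|#  b16=1 t=0,i=21
  .####|.  b15=0 t=2,i=0
  .###.|.  b14=0 t=0,i=18
  .##.#|#  b13=1 t=8,i=23
  .##..|.  b12=0 t=1,i=22
  .#.##|.  b11=0 t=0,i=16
  .#.#.|.  b10=0 t=0,i=0
  .#..#|.  b9=0 t=0,i=2
  .#...|.  b8=0 t=0,i=10
  ..###|#  b7=1 t=2,i=24
  ..##.|.  b6=0 t=1,i=21
  ..#.#|.  b5=0 t=0,i=7
  ..#..|#  b4=1 t=0,i=4
  ...##|#  b3=1 t=1,i=20
  ...#.|.  b2=0 t=0,i=12
  ....#|#  b1=1 t=0,i=22
  .....|#  b0=1 t=1,i=0
  bits 01100100000000110010000010011011 = 1677926555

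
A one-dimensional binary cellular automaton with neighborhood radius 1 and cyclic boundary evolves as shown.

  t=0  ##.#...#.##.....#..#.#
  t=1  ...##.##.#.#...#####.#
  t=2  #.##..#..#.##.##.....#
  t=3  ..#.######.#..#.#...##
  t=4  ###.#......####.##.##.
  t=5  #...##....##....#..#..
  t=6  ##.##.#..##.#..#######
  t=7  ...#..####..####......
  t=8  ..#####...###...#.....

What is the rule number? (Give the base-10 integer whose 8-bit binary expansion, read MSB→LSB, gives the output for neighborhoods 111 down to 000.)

30

  nb ###: next=.  (t=0,i=0, bit7=0)
  nb ##.: next=.  (t=0,i=1, bit6=0)
  nb #.#: next=.  (t=0,i=2, bit5=0)
  nb #..: next=#  (t=0,i=4, bit4=1)
  nb .##: next=#  (t=0,i=9, bit3=1)
  nb .#.: next=#  (t=0,i=3, bit2=1)
  nb ..#: next=#  (t=0,i=6, bit1=1)
  nb ...: next=.  (t=0,i=5, bit0=0)
  bits 00011110 = 30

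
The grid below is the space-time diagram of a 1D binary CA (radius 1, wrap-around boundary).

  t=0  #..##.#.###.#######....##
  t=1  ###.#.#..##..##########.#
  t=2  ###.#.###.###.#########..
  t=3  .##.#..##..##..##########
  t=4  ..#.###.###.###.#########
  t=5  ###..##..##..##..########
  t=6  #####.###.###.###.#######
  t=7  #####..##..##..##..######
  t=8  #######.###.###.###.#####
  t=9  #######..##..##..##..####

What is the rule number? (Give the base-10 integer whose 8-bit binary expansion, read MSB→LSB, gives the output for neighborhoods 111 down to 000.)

  ### -> #   bit 7 = 1  t=0,i=9
  ##. -> #   bit 6 = 1  t=0,i=0
  #.# -> .   bit 5 = 0  t=0,i=5
  #.. -> #   bit 4 = 1  t=0,i=1
  .## -> .   bit 3 = 0  t=0,i=3
  .#. -> #   bit 2 = 1  t=0,i=6
  ..# -> #   bit 1 = 1  t=0,i=2
  ... -> #   bit 0 = 1  t=0,i=20
  bits 11010111 = 215

215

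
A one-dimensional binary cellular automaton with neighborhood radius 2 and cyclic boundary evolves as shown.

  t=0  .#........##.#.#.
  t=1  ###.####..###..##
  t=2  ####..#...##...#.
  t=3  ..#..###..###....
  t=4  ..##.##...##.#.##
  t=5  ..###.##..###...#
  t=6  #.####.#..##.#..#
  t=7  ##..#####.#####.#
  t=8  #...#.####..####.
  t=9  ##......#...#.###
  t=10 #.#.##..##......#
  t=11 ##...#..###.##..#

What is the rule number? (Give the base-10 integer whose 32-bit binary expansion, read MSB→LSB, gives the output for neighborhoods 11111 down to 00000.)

  #####|#  b31=1 t=1,i=0
  ####.|#  b30=1 t=1,i=1
  ###.#|#  b29=1 t=1,i=2
  ###..|.  b28=0 t=1,i=7
  ##.##|#  b27=1 t=1,i=3
  ##.#.|#  b26=1 t=0,i=12
  ##..#|.  b25=0 t=1,i=8
  ##...|#  b24=1 t=2,i=12
  #.###|.  b23=0 t=1,i=4
  #.##.|.  b22=0 t=4,i=5
  #.#.#|.  b21=0 t=0,i=13
  #.#..|#  b20=1 t=0,i=15
  #..##|.  b19=0 t=1,i=9
  #..#.|#  b18=1 t=0,i=0
  #...#|.  b17=0 t=2,i=8
  #....|.  b16=0 t=0,i=3
  .####|.  b15=0 t=1,i=5
  .###.|#  b14=1 t=1,i=11
  .##.#|#  b13=1 t=0,i=11
  .##..|#  b12=1 t=2,i=11
  .#.##|.  b11=0 t=2,i=16
  .#.#.|.  b10=0 t=0,i=14
  .#..#|#  b9=1 t=0,i=16
  .#...|#  b8=1 t=0,i=2
  ..###|#  b7=1 t=1,i=10
  ..##.|#  b6=1 t=0,i=10
  ..#.#|.  b5=0 t=2,i=15
  ..#..|#  b4=1 t=0,i=1
  ...##|.  b3=0 t=0,i=9
  ...#.|.  b2=0 t=2,i=14
  ....#|.  b1=0 t=0,i=8
  .....|#  b0=1 t=0,i=4
  bits 11101101000101000111001111010001 = 3977540561

3977540561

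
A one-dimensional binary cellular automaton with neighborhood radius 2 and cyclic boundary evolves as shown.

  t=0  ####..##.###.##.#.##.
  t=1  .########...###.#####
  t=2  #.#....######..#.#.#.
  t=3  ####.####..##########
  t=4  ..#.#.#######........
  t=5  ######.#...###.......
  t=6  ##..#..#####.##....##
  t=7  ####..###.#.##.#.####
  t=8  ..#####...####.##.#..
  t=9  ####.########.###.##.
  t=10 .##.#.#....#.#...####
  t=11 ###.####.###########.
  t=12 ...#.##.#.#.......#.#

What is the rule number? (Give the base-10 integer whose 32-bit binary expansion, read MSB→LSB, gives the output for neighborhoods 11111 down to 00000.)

1535028718

  [31] ##### => .  t=1,i=3
  [30] ####. => #  t=0,i=2
  [29] ###.# => .  t=0,i=11
  [28] ###.. => #  t=0,i=3
  [27] ##.## => #  t=0,i=8
  [26] ##.#. => .  t=0,i=15
  [25] ##..# => #  t=0,i=4
  [24] ##... => #  t=1,i=9
  [23] #.### => .  t=0,i=0
  [22] #.##. => #  t=0,i=13
  [21] #.#.# => #  t=0,i=16
  [20] #.#.. => #  t=2,i=2
  [19] #..## => #  t=0,i=5
  [18] #..#. => #  t=2,i=14
  [17] #...# => #  t=1,i=10
  [16] #.... => .  t=2,i=4
  [15] .#### => #  t=0,i=1
  [14] .###. => .  t=0,i=10
  [13] .##.# => #  t=0,i=7
  [12] .##.. => .  t=6,i=14
  [11] .#.## => #  t=0,i=17
  [10] .#.#. => #  t=2,i=1
  [9] .#..# => .  t=6,i=5
  [8] .#... => #  t=2,i=3
  [7] ..### => #  t=1,i=12
  [6] ..##. => #  t=0,i=6
  [5] ..#.# => #  t=2,i=15
  [4] ..#.. => .  t=6,i=4
  [3] ...## => #  t=1,i=11
  [2] ...#. => #  t=4,i=1
  [1] ....# => #  t=2,i=5
  [0] ..... => .  t=4,i=15
  bits 01011011011111101010110111101110 = 1535028718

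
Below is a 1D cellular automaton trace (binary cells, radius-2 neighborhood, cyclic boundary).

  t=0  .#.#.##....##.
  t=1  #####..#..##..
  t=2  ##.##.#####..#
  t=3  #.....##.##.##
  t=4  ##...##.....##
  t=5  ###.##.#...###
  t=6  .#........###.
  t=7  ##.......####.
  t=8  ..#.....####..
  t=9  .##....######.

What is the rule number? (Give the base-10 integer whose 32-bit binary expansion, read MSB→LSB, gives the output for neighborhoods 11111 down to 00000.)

  [31] ##### => .  t=1,i=2
  [30] ####. => #  t=1,i=3
  [29] ###.# => .  t=2,i=1
  [28] ###.. => #  t=1,i=4
  [27] ##.## => .  t=2,i=2
  [26] ##.#. => .  t=5,i=6
  [25] ##..# => .  t=0,i=13
  [24] ##... => #  t=0,i=7
  [23] #.### => #  t=2,i=6
  [22] #.##. => .  t=0,i=5
  [21] #.#.# => #  t=0,i=3
  [20] #.#.. => .  t=5,i=7
  [19] #..## => #  t=1,i=9
  [18] #..#. => #  t=0,i=0
  [17] #...# => .  t=4,i=3
  [16] #.... => .  t=0,i=8
  [15] .#### => #  t=1,i=1
  [14] .###. => #  t=2,i=0
  [13] .##.# => .  t=2,i=4
  [12] .##.. => .  t=0,i=6
  [11] .#.## => #  t=0,i=4
  [10] .#.#. => #  t=0,i=2
  [9] .#..# => #  t=1,i=8
  [8] .#... => .  t=5,i=8
  [7] ..### => #  t=1,i=0
  [6] ..##. => #  t=0,i=11
  [5] ..#.# => #  t=0,i=1
  [4] ..#.. => #  t=1,i=7
  [3] ...## => #  t=0,i=10
  [2] ...#. => #  t=8,i=1
  [1] ....# => .  t=0,i=9
  [0] ..... => .  t=3,i=3
  bits 01010001101011001100111011111100 = 1370279676

1370279676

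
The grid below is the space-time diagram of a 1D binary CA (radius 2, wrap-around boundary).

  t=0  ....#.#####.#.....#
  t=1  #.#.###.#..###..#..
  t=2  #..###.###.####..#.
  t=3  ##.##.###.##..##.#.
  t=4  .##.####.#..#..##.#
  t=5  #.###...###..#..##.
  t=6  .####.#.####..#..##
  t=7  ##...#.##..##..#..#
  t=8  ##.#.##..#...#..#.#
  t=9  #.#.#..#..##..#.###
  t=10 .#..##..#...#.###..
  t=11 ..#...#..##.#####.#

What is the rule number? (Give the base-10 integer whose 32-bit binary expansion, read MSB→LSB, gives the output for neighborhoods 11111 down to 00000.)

  #####|#  b31=1 t=0,i=8
  ####.|.  b30=0 t=0,i=9
  ###.#|.  b29=0 t=0,i=10
  ###..|#  b28=1 t=1,i=13
  ##.##|#  b27=1 t=2,i=6
  ##.#.|#  b26=1 t=0,i=11
  ##..#|#  b25=1 t=1,i=14
  ##...|.  b24=0 t=5,i=5
  #.###|#  b23=1 t=0,i=6
  #.##.|.  b22=0 t=3,i=0
  #.#.#|.  b21=0 t=1,i=2
  #.#..|#  b20=1 t=0,i=12
  #..##|.  b19=0 t=1,i=10
  #..#.|.  b18=0 t=1,i=15
  #...#|#  b17=1 t=5,i=6
  #....|.  b16=0 t=0,i=1
  .####|.  b15=0 t=0,i=7
  .###.|#  b14=1 t=1,i=5
  .##.#|#  b13=1 t=3,i=1
  .##..|.  b12=0 t=3,i=11
  .#.##|#  b11=1 t=0,i=5
  .#.#.|.  b10=0 t=1,i=1
  .#..#|#  b9=1 t=1,i=9
  .#...|#  b8=1 t=0,i=0
  ..###|#  b7=1 t=1,i=11
  ..##.|.  b6=0 t=3,i=14
  ..#.#|#  b5=1 t=0,i=4
  ..#..|.  b4=0 t=0,i=18
  ...##|.  b3=0 t=5,i=7
  ...#.|.  b2=0 t=0,i=3
  ....#|#  b1=1 t=0,i=2
  .....|.  b0=0 t=0,i=15
  bits 10011110100100100110101110100010 = 2660395938

2660395938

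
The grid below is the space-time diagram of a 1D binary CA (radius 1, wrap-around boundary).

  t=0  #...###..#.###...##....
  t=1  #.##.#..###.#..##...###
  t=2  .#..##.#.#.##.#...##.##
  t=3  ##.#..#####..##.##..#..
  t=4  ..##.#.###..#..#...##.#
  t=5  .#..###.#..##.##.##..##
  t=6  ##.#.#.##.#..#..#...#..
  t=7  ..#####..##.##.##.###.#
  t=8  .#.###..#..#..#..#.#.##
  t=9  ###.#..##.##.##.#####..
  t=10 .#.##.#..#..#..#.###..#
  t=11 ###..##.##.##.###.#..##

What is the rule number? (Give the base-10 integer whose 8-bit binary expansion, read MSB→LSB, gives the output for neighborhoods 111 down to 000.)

  [7] ### => #  t=0,i=5
  [6] ##. => .  t=0,i=6
  [5] #.# => #  t=0,i=10
  [4] #.. => .  t=0,i=1
  [3] .## => .  t=0,i=4
  [2] .#. => #  t=0,i=0
  [1] ..# => #  t=0,i=3
  [0] ... => #  t=0,i=2
  bits 10100111 = 167

167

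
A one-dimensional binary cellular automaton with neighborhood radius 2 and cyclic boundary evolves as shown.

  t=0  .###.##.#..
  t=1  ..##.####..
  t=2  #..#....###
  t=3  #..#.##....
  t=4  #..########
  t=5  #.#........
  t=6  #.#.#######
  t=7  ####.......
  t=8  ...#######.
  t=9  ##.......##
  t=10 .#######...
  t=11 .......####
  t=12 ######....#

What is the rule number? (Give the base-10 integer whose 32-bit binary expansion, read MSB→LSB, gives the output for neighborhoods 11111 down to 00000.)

  [31] ##### => .  t=4,i=5
  [30] ####. => .  t=1,i=7
  [29] ###.# => #  t=0,i=3
  [28] ###.. => #  t=1,i=8
  [27] ##.## => .  t=0,i=4
  [26] ##.#. => #  t=0,i=7
  [25] ##..# => .  t=2,i=1
  [24] ##... => #  t=1,i=9
  [23] #.### => .  t=1,i=5
  [22] #.##. => #  t=0,i=5
  [21] #.#.# => #  t=6,i=2
  [20] #.#.. => #  t=0,i=8
  [19] #..## => #  t=4,i=2
  [18] #..#. => .  t=2,i=2
  [17] #...# => .  t=0,i=10
  [16] #.... => #  t=1,i=10
  [15] .#### => .  t=1,i=6
  [14] .###. => #  t=0,i=2
  [13] .##.# => #  t=0,i=6
  [12] .##.. => #  t=3,i=6
  [11] .#.## => #  t=3,i=4
  [10] .#.#. => .  t=5,i=1
  [9] .#..# => .  t=3,i=1
  [8] .#... => .  t=0,i=9
  [7] ..### => .  t=0,i=1
  [6] ..##. => .  t=1,i=2
  [5] ..#.# => #  t=3,i=3
  [4] ..#.. => #  t=2,i=3
  [3] ...## => .  t=0,i=0
  [2] ...#. => #  t=3,i=10
  [1] ....# => #  t=1,i=0
  [0] ..... => #  t=5,i=5
  bits 00110101011110010111100000110111 = 897153079

897153079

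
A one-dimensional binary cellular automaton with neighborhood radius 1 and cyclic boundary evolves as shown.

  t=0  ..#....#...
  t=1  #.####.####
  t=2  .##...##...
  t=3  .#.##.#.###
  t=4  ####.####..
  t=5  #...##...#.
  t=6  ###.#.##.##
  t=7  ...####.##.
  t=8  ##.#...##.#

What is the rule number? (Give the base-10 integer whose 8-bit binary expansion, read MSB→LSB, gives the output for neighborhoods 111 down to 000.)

61

  ###|.  b7=0 t=1,i=3
  ##.|.  b6=0 t=1,i=0
  #.#|#  b5=1 t=1,i=1
  #..|#  b4=1 t=0,i=3
  .##|#  b3=1 t=1,i=2
  .#.|#  b2=1 t=0,i=2
  ..#|.  b1=0 t=0,i=1
  ...|#  b0=1 t=0,i=0
  bits 00111101 = 61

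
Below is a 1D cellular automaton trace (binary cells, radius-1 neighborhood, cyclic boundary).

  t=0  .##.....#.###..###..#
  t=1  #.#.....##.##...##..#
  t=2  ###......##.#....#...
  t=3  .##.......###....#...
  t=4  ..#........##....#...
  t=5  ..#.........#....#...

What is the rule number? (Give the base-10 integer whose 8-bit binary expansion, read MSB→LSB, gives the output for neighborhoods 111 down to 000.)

228

  ### -> #   bit 7 = 1  t=0,i=11
  ##. -> #   bit 6 = 1  t=0,i=2
  #.# -> #   bit 5 = 1  t=0,i=0
  #.. -> .   bit 4 = 0  t=0,i=3
  .## -> .   bit 3 = 0  t=0,i=1
  .#. -> #   bit 2 = 1  t=0,i=8
  ..# -> .   bit 1 = 0  t=0,i=7
  ... -> .   bit 0 = 0  t=0,i=4
  bits 11100100 = 228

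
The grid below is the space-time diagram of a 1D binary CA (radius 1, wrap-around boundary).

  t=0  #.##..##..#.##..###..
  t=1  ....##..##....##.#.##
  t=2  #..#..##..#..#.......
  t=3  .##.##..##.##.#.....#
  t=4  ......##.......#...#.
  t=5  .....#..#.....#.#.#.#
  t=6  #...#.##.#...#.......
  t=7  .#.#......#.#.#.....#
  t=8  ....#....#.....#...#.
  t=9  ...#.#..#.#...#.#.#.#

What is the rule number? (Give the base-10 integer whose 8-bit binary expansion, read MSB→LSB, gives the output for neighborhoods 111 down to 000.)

  ### -> #   bit 7 = 1  t=0,i=17
  ##. -> .   bit 6 = 0  t=0,i=3
  #.# -> .   bit 5 = 0  t=0,i=1
  #.. -> #   bit 4 = 1  t=0,i=4
  .## -> .   bit 3 = 0  t=0,i=2
  .#. -> .   bit 2 = 0  t=0,i=0
  ..# -> #   bit 1 = 1  t=0,i=5
  ... -> .   bit 0 = 0  t=1,i=1
  bits 10010010 = 146

146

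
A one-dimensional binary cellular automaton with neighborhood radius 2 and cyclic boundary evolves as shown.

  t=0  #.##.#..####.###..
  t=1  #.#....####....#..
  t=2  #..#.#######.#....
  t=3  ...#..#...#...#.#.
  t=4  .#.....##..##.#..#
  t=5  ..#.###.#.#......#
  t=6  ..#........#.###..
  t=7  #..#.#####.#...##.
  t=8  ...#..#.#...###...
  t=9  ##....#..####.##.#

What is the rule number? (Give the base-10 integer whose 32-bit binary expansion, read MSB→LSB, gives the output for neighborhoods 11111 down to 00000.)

  [31] ##### => .  t=2,i=7
  [30] ####. => #  t=0,i=10
  [29] ###.# => .  t=0,i=11
  [28] ###.. => #  t=0,i=15
  [27] ##.## => .  t=0,i=12
  [26] ##.#. => .  t=0,i=4
  [25] ##..# => .  t=0,i=16
  [24] ##... => #  t=1,i=11
  [23] #.### => .  t=0,i=13
  [22] #.##. => #  t=0,i=2
  [21] #.#.# => .  t=5,i=8
  [20] #.#.. => .  t=0,i=5
  [19] #..## => #  t=0,i=7
  [18] #..#. => .  t=0,i=17
  [17] #...# => #  t=3,i=8
  [16] #.... => .  t=1,i=4
  [15] .#### => #  t=0,i=9
  [14] .###. => .  t=0,i=14
  [13] .##.# => .  t=0,i=3
  [12] .##.. => #  t=4,i=8
  [11] .#.## => .  t=0,i=1
  [10] .#.#. => .  t=1,i=1
  [9] .#..# => .  t=0,i=6
  [8] .#... => #  t=1,i=3
  [7] ..### => #  t=0,i=8
  [6] ..##. => .  t=4,i=7
  [5] ..#.# => #  t=0,i=0
  [4] ..#.. => .  t=1,i=15
  [3] ...## => #  t=1,i=6
  [2] ...#. => .  t=1,i=14
  [1] ....# => #  t=1,i=5
  [0] ..... => #  t=4,i=4
  bits 01010001010010101001000110101011 = 1363841451

1363841451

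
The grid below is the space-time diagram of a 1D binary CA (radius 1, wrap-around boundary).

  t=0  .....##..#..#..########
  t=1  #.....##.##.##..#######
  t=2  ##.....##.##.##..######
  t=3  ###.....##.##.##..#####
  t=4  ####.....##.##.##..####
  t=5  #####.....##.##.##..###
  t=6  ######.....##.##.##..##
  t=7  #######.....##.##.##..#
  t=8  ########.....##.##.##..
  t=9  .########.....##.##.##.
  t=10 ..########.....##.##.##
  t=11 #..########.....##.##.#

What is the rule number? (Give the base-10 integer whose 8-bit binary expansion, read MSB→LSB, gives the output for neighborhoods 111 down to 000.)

  nb ###: next=#  (t=0,i=16, bit7=1)
  nb ##.: next=#  (t=0,i=6, bit6=1)
  nb #.#: next=#  (t=1,i=8, bit5=1)
  nb #..: next=#  (t=0,i=0, bit4=1)
  nb .##: next=.  (t=0,i=5, bit3=0)
  nb .#.: next=#  (t=0,i=9, bit2=1)
  nb ..#: next=.  (t=0,i=4, bit1=0)
  nb ...: next=.  (t=0,i=1, bit0=0)
  bits 11110100 = 244

244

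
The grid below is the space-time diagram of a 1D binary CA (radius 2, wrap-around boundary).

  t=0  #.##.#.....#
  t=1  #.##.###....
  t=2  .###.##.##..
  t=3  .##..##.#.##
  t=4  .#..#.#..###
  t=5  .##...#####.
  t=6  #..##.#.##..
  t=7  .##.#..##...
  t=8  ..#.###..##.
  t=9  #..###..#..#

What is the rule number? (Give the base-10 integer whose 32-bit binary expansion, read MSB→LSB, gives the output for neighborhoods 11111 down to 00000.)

  [31] ##### => #  t=5,i=8
  [30] ####. => #  t=5,i=9
  [29] ###.# => .  t=2,i=3
  [28] ###.. => .  t=1,i=7
  [27] ##.## => .  t=0,i=1
  [26] ##.#. => .  t=0,i=4
  [25] ##..# => .  t=3,i=3
  [24] ##... => #  t=1,i=8
  [23] #.### => #  t=1,i=5
  [22] #.##. => #  t=0,i=2
  [21] #.#.# => .  t=3,i=8
  [20] #.#.. => #  t=0,i=5
  [19] #..## => #  t=3,i=4
  [18] #..#. => .  t=4,i=3
  [17] #...# => #  t=2,i=11
  [16] #.... => #  t=0,i=7
  [15] .#### => .  t=5,i=7
  [14] .###. => #  t=1,i=6
  [13] .##.# => #  t=0,i=0
  [12] .##.. => .  t=2,i=9
  [11] .#.## => #  t=1,i=1
  [10] .#.#. => .  t=4,i=5
  [9] .#..# => #  t=4,i=2
  [8] .#... => #  t=0,i=6
  [7] ..### => #  t=2,i=1
  [6] ..##. => .  t=0,i=11
  [5] ..#.# => .  t=1,i=0
  [4] ..#.. => .  t=6,i=0
  [3] ...## => .  t=0,i=10
  [2] ...#. => .  t=1,i=11
  [1] ....# => .  t=0,i=9
  [0] ..... => .  t=0,i=8
  bits 11000001110110110110101110000000 = 3252382592

3252382592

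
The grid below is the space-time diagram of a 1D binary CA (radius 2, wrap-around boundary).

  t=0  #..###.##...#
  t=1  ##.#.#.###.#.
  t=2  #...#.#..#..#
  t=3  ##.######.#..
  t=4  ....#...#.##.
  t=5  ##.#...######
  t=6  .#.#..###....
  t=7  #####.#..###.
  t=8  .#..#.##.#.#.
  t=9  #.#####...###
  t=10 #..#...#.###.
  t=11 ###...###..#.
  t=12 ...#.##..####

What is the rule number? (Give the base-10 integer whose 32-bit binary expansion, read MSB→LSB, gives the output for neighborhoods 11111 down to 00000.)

  [31] ##### => .  t=3,i=5
  [30] ####. => .  t=3,i=7
  [29] ###.# => #  t=0,i=5
  [28] ###.. => .  t=6,i=8
  [27] ##.## => .  t=0,i=6
  [26] ##.#. => .  t=1,i=2
  [25] ##..# => #  t=0,i=1
  [24] ##... => #  t=0,i=9
  [23] #.### => .  t=1,i=7
  [22] #.##. => #  t=0,i=7
  [21] #.#.# => .  t=1,i=3
  [20] #.#.. => #  t=2,i=6
  [19] #..## => .  t=0,i=2
  [18] #..#. => #  t=2,i=8
  [17] #...# => .  t=0,i=10
  [16] #.... => #  t=4,i=0
  [15] .#### => #  t=3,i=4
  [14] .###. => .  t=0,i=4
  [13] .##.# => .  t=1,i=1
  [12] .##.. => #  t=0,i=0
  [11] .#.## => #  t=1,i=6
  [10] .#.#. => #  t=1,i=4
  [9] .#..# => #  t=2,i=7
  [8] .#... => .  t=4,i=5
  [7] ..### => #  t=0,i=3
  [6] ..##. => .  t=0,i=12
  [5] ..#.# => #  t=2,i=4
  [4] ..#.. => .  t=2,i=9
  [3] ...## => #  t=0,i=11
  [2] ...#. => #  t=2,i=3
  [1] ....# => .  t=4,i=2
  [0] ..... => #  t=4,i=1
  bits 00100011010101011001111010101101 = 592813741

592813741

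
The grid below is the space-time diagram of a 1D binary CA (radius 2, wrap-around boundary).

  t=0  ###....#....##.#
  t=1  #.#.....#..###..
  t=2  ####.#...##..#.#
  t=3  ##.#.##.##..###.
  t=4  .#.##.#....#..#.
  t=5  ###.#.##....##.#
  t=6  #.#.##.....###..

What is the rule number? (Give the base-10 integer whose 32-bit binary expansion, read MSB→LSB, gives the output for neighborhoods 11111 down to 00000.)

  [31] ##### => #  t=2,i=1
  [30] ####. => .  t=0,i=1
  [29] ###.# => #  t=2,i=3
  [28] ###.. => #  t=0,i=2
  [27] ##.## => .  t=0,i=14
  [26] ##.#. => .  t=2,i=4
  [25] ##..# => .  t=1,i=14
  [24] ##... => .  t=0,i=3
  [23] #.### => .  t=0,i=15
  [22] #.##. => .  t=3,i=0
  [21] #.#.# => #  t=3,i=3
  [20] #.#.. => #  t=1,i=2
  [19] #..## => #  t=1,i=10
  [18] #..#. => #  t=1,i=15
  [17] #...# => .  t=2,i=7
  [16] #.... => .  t=0,i=4
  [15] .#### => #  t=0,i=0
  [14] .###. => .  t=1,i=12
  [13] .##.# => #  t=0,i=13
  [12] .##.. => .  t=2,i=10
  [11] .#.## => #  t=2,i=14
  [10] .#.#. => #  t=1,i=1
  [9] .#..# => #  t=1,i=9
  [8] .#... => #  t=0,i=8
  [7] ..### => .  t=1,i=11
  [6] ..##. => #  t=0,i=12
  [5] ..#.# => #  t=1,i=0
  [4] ..#.. => .  t=0,i=7
  [3] ...## => #  t=0,i=11
  [2] ...#. => .  t=0,i=6
  [1] ....# => .  t=0,i=5
  [0] ..... => #  t=1,i=5
  bits 10110000001111001010111101101001 = 2956767081

2956767081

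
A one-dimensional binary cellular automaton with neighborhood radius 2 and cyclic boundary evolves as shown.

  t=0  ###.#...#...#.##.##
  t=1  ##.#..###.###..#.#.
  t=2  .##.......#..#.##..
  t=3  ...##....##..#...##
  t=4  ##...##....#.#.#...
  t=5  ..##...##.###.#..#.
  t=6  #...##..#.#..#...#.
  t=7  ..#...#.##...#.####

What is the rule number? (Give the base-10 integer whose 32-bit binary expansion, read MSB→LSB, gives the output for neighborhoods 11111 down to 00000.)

  ##### -> #   bit 31 = 1  t=0,i=0
  ####. -> #   bit 30 = 1  t=0,i=1
  ###.# -> .   bit 29 = 0  t=0,i=2
  ###.. -> .   bit 28 = 0  t=1,i=12
  ##.## -> .   bit 27 = 0  t=0,i=16
  ##.#. -> #   bit 26 = 1  t=0,i=3
  ##..# -> #   bit 25 = 1  t=1,i=13
  ##... -> #   bit 24 = 1  t=2,i=3
  #.### -> #   bit 23 = 1  t=0,i=17
  #.##. -> .   bit 22 = 0  t=0,i=14
  #.#.# -> .   bit 21 = 0  t=1,i=17
  #.#.. -> .   bit 20 = 0  t=0,i=4
  #..## -> .   bit 19 = 0  t=1,i=5
  #..#. -> .   bit 18 = 0  t=1,i=14
  #...# -> #   bit 17 = 1  t=0,i=6
  #.... -> #   bit 16 = 1  t=2,i=4
  .#### -> .   bit 15 = 0  t=0,i=18
  .###. -> .   bit 14 = 0  t=1,i=7
  .##.# -> #   bit 13 = 1  t=0,i=15
  .##.. -> .   bit 12 = 0  t=2,i=2
  .#.## -> .   bit 11 = 0  t=0,i=13
  .#.#. -> #   bit 10 = 1  t=1,i=16
  .#..# -> .   bit 9 = 0  t=1,i=4
  .#... -> .   bit 8 = 0  t=0,i=5
  ..### -> .   bit 7 = 0  t=1,i=6
  ..##. -> .   bit 6 = 0  t=2,i=1
  ..#.# -> #   bit 5 = 1  t=0,i=12
  ..#.. -> #   bit 4 = 1  t=0,i=8
  ...## -> .   bit 3 = 0  t=2,i=0
  ...#. -> #   bit 2 = 1  t=0,i=7
  ....# -> .   bit 1 = 0  t=2,i=8
  ..... -> .   bit 0 = 0  t=2,i=5
  bits 11000111100000110010010000110100 = 3347260468

3347260468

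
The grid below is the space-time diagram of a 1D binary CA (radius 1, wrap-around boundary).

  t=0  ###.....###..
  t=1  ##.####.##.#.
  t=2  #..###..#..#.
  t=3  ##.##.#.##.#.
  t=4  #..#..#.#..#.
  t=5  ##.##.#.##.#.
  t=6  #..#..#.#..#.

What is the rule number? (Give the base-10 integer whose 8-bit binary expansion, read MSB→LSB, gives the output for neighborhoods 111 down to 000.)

  ### -> #   bit 7 = 1  t=0,i=1
  ##. -> .   bit 6 = 0  t=0,i=2
  #.# -> .   bit 5 = 0  t=1,i=2
  #.. -> #   bit 4 = 1  t=0,i=3
  .## -> #   bit 3 = 1  t=0,i=0
  .#. -> #   bit 2 = 1  t=1,i=11
  ..# -> .   bit 1 = 0  t=0,i=7
  ... -> #   bit 0 = 1  t=0,i=4
  bits 10011101 = 157

157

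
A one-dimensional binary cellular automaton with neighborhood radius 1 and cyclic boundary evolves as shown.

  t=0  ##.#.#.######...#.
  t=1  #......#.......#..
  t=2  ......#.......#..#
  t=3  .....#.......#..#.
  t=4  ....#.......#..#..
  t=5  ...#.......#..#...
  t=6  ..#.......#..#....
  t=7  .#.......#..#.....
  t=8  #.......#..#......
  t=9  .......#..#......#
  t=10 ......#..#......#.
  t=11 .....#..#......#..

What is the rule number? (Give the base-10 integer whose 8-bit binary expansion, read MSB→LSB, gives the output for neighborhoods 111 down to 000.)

  ### -> .   bit 7 = 0  t=0,i=8
  ##. -> .   bit 6 = 0  t=0,i=1
  #.# -> .   bit 5 = 0  t=0,i=2
  #.. -> .   bit 4 = 0  t=0,i=13
  .## -> #   bit 3 = 1  t=0,i=0
  .#. -> .   bit 2 = 0  t=0,i=3
  ..# -> #   bit 1 = 1  t=0,i=15
  ... -> .   bit 0 = 0  t=0,i=14
  bits 00001010 = 10

10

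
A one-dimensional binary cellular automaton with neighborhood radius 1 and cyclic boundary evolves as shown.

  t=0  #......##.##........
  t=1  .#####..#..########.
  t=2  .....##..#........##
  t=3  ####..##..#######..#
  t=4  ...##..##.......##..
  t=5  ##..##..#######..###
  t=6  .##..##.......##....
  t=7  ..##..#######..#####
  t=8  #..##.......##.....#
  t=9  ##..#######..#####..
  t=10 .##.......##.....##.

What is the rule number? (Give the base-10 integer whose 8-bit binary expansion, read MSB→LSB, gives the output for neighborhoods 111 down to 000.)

  nb ###: next=.  (t=1,i=2, bit7=0)
  nb ##.: next=#  (t=0,i=8, bit6=1)
  nb #.#: next=.  (t=0,i=9, bit5=0)
  nb #..: next=#  (t=0,i=1, bit4=1)
  nb .##: next=.  (t=0,i=7, bit3=0)
  nb .#.: next=.  (t=0,i=0, bit2=0)
  nb ..#: next=.  (t=0,i=6, bit1=0)
  nb ...: next=#  (t=0,i=2, bit0=1)
  bits 01010001 = 81

81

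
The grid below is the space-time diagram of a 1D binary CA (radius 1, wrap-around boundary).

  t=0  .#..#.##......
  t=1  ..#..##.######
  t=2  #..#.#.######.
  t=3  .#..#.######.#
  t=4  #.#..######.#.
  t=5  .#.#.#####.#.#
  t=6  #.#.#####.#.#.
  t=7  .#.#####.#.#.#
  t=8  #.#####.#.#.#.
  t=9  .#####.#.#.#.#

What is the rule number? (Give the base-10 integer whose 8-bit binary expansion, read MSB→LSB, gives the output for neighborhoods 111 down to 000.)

  nb ###: next=#  (t=1,i=9, bit7=1)
  nb ##.: next=.  (t=0,i=7, bit6=0)
  nb #.#: next=#  (t=0,i=5, bit5=1)
  nb #..: next=#  (t=0,i=2, bit4=1)
  nb .##: next=#  (t=0,i=6, bit3=1)
  nb .#.: next=.  (t=0,i=1, bit2=0)
  nb ..#: next=.  (t=0,i=0, bit1=0)
  nb ...: next=#  (t=0,i=9, bit0=1)
  bits 10111001 = 185

185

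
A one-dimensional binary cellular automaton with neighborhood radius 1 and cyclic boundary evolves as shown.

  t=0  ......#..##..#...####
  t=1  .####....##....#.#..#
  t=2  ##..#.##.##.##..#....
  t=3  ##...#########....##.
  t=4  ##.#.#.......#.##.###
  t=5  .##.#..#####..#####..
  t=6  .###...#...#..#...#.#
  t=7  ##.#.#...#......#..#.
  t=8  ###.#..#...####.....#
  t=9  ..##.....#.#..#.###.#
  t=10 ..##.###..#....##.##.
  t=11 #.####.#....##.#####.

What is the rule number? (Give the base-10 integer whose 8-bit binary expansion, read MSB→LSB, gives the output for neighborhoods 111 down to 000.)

105

  ### -> .   bit 7 = 0  t=0,i=18
  ##. -> #   bit 6 = 1  t=0,i=10
  #.# -> #   bit 5 = 1  t=1,i=0
  #.. -> .   bit 4 = 0  t=0,i=0
  .## -> #   bit 3 = 1  t=0,i=9
  .#. -> .   bit 2 = 0  t=0,i=6
  ..# -> .   bit 1 = 0  t=0,i=5
  ... -> #   bit 0 = 1  t=0,i=1
  bits 01101001 = 105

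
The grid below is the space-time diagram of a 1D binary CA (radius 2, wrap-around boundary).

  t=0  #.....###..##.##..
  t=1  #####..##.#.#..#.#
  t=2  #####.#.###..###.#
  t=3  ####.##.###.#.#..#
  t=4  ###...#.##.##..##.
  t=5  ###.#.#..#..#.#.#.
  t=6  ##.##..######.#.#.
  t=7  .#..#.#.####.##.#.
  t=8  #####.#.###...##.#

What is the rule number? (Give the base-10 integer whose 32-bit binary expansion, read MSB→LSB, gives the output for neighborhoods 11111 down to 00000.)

3568300851

  [31] ##### => #  t=1,i=1
  [30] ####. => #  t=1,i=3
  [29] ###.# => .  t=2,i=4
  [28] ###.. => #  t=0,i=8
  [27] ##.## => .  t=0,i=13
  [26] ##.#. => #  t=1,i=9
  [25] ##..# => .  t=0,i=9
  [24] ##... => .  t=4,i=3
  [23] #.### => #  t=1,i=17
  [22] #.##. => .  t=0,i=14
  [21] #.#.# => #  t=1,i=10
  [20] #.#.. => .  t=1,i=12
  [19] #..## => #  t=0,i=10
  [18] #..#. => #  t=0,i=17
  [17] #...# => #  t=4,i=4
  [16] #.... => #  t=0,i=2
  [15] .#### => #  t=1,i=0
  [14] .###. => #  t=0,i=7
  [13] .##.# => #  t=0,i=12
  [12] .##.. => #  t=0,i=15
  [11] .#.## => .  t=1,i=16
  [10] .#.#. => .  t=1,i=11
  [9] .#..# => #  t=1,i=13
  [8] .#... => #  t=0,i=1
  [7] ..### => .  t=0,i=6
  [6] ..##. => .  t=0,i=11
  [5] ..#.# => #  t=1,i=15
  [4] ..#.. => #  t=0,i=0
  [3] ...## => .  t=0,i=5
  [2] ...#. => .  t=4,i=5
  [1] ....# => #  t=0,i=4
  [0] ..... => #  t=0,i=3
  bits 11010100101011111111001100110011 = 3568300851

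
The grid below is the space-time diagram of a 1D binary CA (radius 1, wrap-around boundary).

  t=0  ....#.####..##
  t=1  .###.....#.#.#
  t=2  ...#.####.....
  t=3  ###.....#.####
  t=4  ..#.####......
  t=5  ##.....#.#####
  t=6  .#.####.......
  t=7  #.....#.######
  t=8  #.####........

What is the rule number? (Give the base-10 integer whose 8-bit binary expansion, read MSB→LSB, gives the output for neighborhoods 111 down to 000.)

  ### -> .   bit 7 = 0  t=0,i=7
  ##. -> #   bit 6 = 1  t=0,i=9
  #.# -> .   bit 5 = 0  t=0,i=5
  #.. -> .   bit 4 = 0  t=0,i=0
  .## -> .   bit 3 = 0  t=0,i=6
  .#. -> .   bit 2 = 0  t=0,i=4
  ..# -> #   bit 1 = 1  t=0,i=3
  ... -> #   bit 0 = 1  t=0,i=1
  bits 01000011 = 67

67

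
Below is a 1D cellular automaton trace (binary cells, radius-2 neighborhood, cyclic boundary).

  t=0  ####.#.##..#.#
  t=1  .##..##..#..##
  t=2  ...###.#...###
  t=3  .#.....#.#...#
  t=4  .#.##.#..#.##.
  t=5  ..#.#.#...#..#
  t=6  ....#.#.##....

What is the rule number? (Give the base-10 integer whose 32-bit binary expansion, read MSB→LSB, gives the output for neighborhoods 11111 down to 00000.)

3535480901

  #####|#  b31=1 t=0,i=1
  ####.|#  b30=1 t=0,i=2
  ###.#|.  b29=0 t=0,i=3
  ###..|#  b28=1 t=2,i=13
  ##.##|.  b27=0 t=1,i=0
  ##.#.|.  b26=0 t=0,i=4
  ##..#|#  b25=1 t=0,i=9
  ##...|.  b24=0 t=2,i=0
  #.###|#  b23=1 t=0,i=13
  #.##.|.  b22=0 t=0,i=7
  #.#.#|#  b21=1 t=0,i=5
  #.#..|#  b20=1 t=2,i=7
  #..##|#  b19=1 t=1,i=4
  #..#.|.  b18=0 t=0,i=10
  #...#|#  b17=1 t=2,i=1
  #....|#  b16=1 t=3,i=3
  .####|.  b15=0 t=0,i=0
  .###.|.  b14=0 t=2,i=4
  .##.#|#  b13=1 t=1,i=13
  .##..|.  b12=0 t=0,i=8
  .#.##|#  b11=1 t=0,i=6
  .#.#.|.  b10=0 t=3,i=0
  .#..#|.  b9=0 t=1,i=10
  .#...|.  b8=0 t=2,i=8
  ..###|.  b7=0 t=2,i=3
  ..##.|#  b6=1 t=1,i=5
  ..#.#|.  b5=0 t=0,i=11
  ..#..|.  b4=0 t=1,i=9
  ...##|.  b3=0 t=2,i=2
  ...#.|#  b2=1 t=3,i=6
  ....#|.  b1=0 t=3,i=5
  .....|#  b0=1 t=3,i=4
  bits 11010010101110110010100001000101 = 3535480901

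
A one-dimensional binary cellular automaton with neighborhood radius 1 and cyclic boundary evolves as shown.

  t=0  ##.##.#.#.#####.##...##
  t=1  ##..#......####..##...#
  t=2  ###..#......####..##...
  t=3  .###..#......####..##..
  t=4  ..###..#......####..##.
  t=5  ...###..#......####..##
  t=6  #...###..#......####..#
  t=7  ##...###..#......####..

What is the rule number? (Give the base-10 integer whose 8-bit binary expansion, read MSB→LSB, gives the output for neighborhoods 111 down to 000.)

  nb ###: next=#  (t=0,i=0, bit7=1)
  nb ##.: next=#  (t=0,i=1, bit6=1)
  nb #.#: next=.  (t=0,i=2, bit5=0)
  nb #..: next=#  (t=0,i=18, bit4=1)
  nb .##: next=.  (t=0,i=3, bit3=0)
  nb .#.: next=.  (t=0,i=6, bit2=0)
  nb ..#: next=.  (t=0,i=20, bit1=0)
  nb ...: next=.  (t=0,i=19, bit0=0)
  bits 11010000 = 208

208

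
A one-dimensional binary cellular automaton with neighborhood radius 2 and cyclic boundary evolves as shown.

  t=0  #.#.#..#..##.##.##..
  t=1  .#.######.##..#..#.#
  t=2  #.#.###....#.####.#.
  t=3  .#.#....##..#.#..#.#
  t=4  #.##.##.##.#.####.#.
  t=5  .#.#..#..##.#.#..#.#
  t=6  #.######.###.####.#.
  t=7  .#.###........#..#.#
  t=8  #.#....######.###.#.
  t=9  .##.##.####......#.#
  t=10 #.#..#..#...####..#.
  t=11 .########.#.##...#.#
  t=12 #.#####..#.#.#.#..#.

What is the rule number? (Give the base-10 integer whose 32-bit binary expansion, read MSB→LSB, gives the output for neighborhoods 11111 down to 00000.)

2216148691

  #####|#  b31=1 t=1,i=5
  ####.|.  b30=0 t=1,i=7
  ###.#|.  b29=0 t=1,i=8
  ###..|.  b28=0 t=2,i=6
  ##.##|.  b27=0 t=0,i=12
  ##.#.|#  b26=1 t=2,i=17
  ##..#|.  b25=0 t=0,i=18
  ##...|.  b24=0 t=2,i=7
  #.###|.  b23=0 t=1,i=3
  #.##.|.  b22=0 t=0,i=13
  #.#.#|.  b21=0 t=0,i=2
  #.#..|#  b20=1 t=0,i=4
  #..##|.  b19=0 t=0,i=9
  #..#.|#  b18=1 t=0,i=6
  #...#|#  b17=1 t=10,i=10
  #....|#  b16=1 t=2,i=8
  .####|#  b15=1 t=1,i=4
  .###.|.  b14=0 t=2,i=5
  .##.#|#  b13=1 t=0,i=11
  .##..|#  b12=1 t=0,i=17
  .#.##|#  b11=1 t=1,i=2
  .#.#.|#  b10=1 t=0,i=1
  .#..#|#  b9=1 t=0,i=5
  .#...|.  b8=0 t=3,i=4
  ..###|#  b7=1 t=8,i=7
  ..##.|#  b6=1 t=0,i=10
  ..#.#|.  b5=0 t=0,i=0
  ..#..|#  b4=1 t=0,i=7
  ...##|.  b3=0 t=3,i=7
  ...#.|.  b2=0 t=2,i=10
  ....#|#  b1=1 t=2,i=9
  .....|#  b0=1 t=7,i=8
  bits 10000100000101111011111011010011 = 2216148691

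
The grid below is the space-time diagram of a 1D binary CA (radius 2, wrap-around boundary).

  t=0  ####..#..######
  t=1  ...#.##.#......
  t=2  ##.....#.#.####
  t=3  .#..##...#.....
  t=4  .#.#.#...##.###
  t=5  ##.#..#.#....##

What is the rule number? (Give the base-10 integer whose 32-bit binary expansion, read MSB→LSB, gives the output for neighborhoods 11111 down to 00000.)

  [31] ##### => .  t=0,i=0
  [30] ####. => .  t=0,i=2
  [29] ###.# => #  t=4,i=14
  [28] ###.. => #  t=0,i=3
  [27] ##.## => .  t=4,i=11
  [26] ##.#. => #  t=1,i=7
  [25] ##..# => .  t=0,i=4
  [24] ##... => .  t=2,i=2
  [23] #.### => .  t=2,i=11
  [22] #.##. => .  t=1,i=5
  [21] #.#.# => #  t=2,i=9
  [20] #.#.. => .  t=1,i=8
  [19] #..## => #  t=0,i=8
  [18] #..#. => #  t=0,i=5
  [17] #...# => .  t=3,i=7
  [16] #.... => .  t=1,i=10
  [15] .#### => .  t=0,i=10
  [14] .###. => #  t=4,i=13
  [13] .##.# => .  t=1,i=6
  [12] .##.. => #  t=3,i=5
  [11] .#.## => .  t=1,i=4
  [10] .#.#. => .  t=2,i=8
  [9] .#..# => .  t=0,i=7
  [8] .#... => #  t=1,i=9
  [7] ..### => .  t=0,i=9
  [6] ..##. => .  t=3,i=4
  [5] ..#.# => .  t=1,i=3
  [4] ..#.. => #  t=0,i=6
  [3] ...## => #  t=4,i=8
  [2] ...#. => .  t=1,i=2
  [1] ....# => #  t=1,i=1
  [0] ..... => #  t=1,i=0
  bits 00110100001011000101000100011011 = 875319579

875319579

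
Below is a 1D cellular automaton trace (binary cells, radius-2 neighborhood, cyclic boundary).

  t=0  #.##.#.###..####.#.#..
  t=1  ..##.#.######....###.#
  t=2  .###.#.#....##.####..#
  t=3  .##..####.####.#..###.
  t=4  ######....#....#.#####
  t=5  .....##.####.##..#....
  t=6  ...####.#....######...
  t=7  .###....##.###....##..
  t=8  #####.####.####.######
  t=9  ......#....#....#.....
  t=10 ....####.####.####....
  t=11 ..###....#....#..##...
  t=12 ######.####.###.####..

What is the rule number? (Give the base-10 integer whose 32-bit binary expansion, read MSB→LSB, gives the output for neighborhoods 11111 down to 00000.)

335443422

  [31] ##### => .  t=1,i=9
  [30] ####. => .  t=0,i=14
  [29] ###.# => .  t=0,i=15
  [28] ###.. => #  t=0,i=9
  [27] ##.## => .  t=2,i=14
  [26] ##.#. => .  t=0,i=4
  [25] ##..# => #  t=0,i=10
  [24] ##... => #  t=1,i=13
  [23] #.### => #  t=0,i=7
  [22] #.##. => #  t=0,i=2
  [21] #.#.# => #  t=0,i=5
  [20] #.#.. => #  t=0,i=19
  [19] #..## => #  t=0,i=11
  [18] #..#. => #  t=0,i=21
  [17] #...# => #  t=7,i=21
  [16] #.... => .  t=1,i=14
  [15] .#### => .  t=0,i=13
  [14] .###. => #  t=0,i=8
  [13] .##.# => #  t=0,i=3
  [12] .##.. => #  t=3,i=2
  [11] .#.## => .  t=0,i=1
  [10] .#.#. => #  t=0,i=18
  [9] .#..# => .  t=0,i=20
  [8] .#... => #  t=2,i=8
  [7] ..### => #  t=0,i=12
  [6] ..##. => #  t=1,i=2
  [5] ..#.# => .  t=0,i=0
  [4] ..#.. => #  t=4,i=10
  [3] ...## => #  t=1,i=16
  [2] ...#. => #  t=4,i=9
  [1] ....# => #  t=1,i=15
  [0] ..... => .  t=5,i=0
  bits 00010011111111100111010111011110 = 335443422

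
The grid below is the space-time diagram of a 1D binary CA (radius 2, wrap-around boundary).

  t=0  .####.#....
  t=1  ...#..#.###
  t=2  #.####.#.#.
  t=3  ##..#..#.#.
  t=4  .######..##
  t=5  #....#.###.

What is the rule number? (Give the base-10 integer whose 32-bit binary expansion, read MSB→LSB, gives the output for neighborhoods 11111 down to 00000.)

1262312023

  [31] ##### => .  t=4,i=3
  [30] ####. => #  t=0,i=3
  [29] ###.# => .  t=0,i=4
  [28] ###.. => .  t=1,i=10
  [27] ##.## => #  t=4,i=0
  [26] ##.#. => .  t=0,i=5
  [25] ##..# => #  t=3,i=2
  [24] ##... => #  t=1,i=0
  [23] #.### => .  t=1,i=8
  [22] #.##. => .  t=3,i=0
  [21] #.#.# => #  t=2,i=0
  [20] #.#.. => #  t=0,i=6
  [19] #..## => #  t=4,i=8
  [18] #..#. => #  t=1,i=5
  [17] #...# => .  t=1,i=1
  [16] #.... => #  t=0,i=8
  [15] .#### => .  t=0,i=2
  [14] .###. => #  t=1,i=9
  [13] .##.# => .  t=4,i=10
  [12] .##.. => #  t=3,i=1
  [11] .#.## => #  t=1,i=7
  [10] .#.#. => .  t=2,i=8
  [9] .#..# => #  t=1,i=4
  [8] .#... => .  t=0,i=7
  [7] ..### => .  t=0,i=1
  [6] ..##. => #  t=4,i=9
  [5] ..#.# => .  t=1,i=6
  [4] ..#.. => #  t=1,i=3
  [3] ...## => .  t=0,i=0
  [2] ...#. => #  t=1,i=2
  [1] ....# => #  t=0,i=10
  [0] ..... => #  t=0,i=9
  bits 01001011001111010101101001010111 = 1262312023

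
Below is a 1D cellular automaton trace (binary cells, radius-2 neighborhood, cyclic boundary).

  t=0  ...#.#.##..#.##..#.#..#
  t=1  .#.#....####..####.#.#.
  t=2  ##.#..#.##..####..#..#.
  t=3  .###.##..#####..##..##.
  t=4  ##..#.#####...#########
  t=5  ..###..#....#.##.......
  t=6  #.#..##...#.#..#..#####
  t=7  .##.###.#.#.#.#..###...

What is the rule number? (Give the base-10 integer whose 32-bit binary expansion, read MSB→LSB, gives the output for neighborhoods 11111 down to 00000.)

  nb #####: next=.  (t=3,i=11, bit31=0)
  nb ####.: next=.  (t=1,i=10, bit30=0)
  nb ###.#: next=.  (t=1,i=17, bit29=0)
  nb ###..: next=.  (t=1,i=11, bit28=0)
  nb ##.##: next=#  (t=3,i=4, bit27=1)
  nb ##.#.: next=#  (t=1,i=18, bit26=1)
  nb ##..#: next=#  (t=0,i=9, bit25=1)
  nb ##...: next=.  (t=4,i=11, bit24=0)
  nb #.###: next=.  (t=4,i=6, bit23=0)
  nb #.##.: next=.  (t=0,i=7, bit22=0)
  nb #.#.#: next=.  (t=0,i=5, bit21=0)
  nb #.#..: next=#  (t=0,i=19, bit20=1)
  nb #..##: next=#  (t=1,i=13, bit19=1)
  nb #..#.: next=#  (t=0,i=10, bit18=1)
  nb #...#: next=#  (t=0,i=1, bit17=1)
  nb #....: next=.  (t=1,i=5, bit16=0)
  nb .####: next=#  (t=1,i=9, bit15=1)
  nb .###.: next=.  (t=3,i=2, bit14=0)
  nb .##.#: next=#  (t=2,i=1, bit13=1)
  nb .##..: next=#  (t=0,i=8, bit12=1)
  nb .#.##: next=.  (t=0,i=6, bit11=0)
  nb .#.#.: next=.  (t=0,i=4, bit10=0)
  nb .#..#: next=.  (t=0,i=20, bit9=0)
  nb .#...: next=.  (t=0,i=0, bit8=0)
  nb ..###: next=#  (t=1,i=8, bit7=1)
  nb ..##.: next=#  (t=3,i=16, bit6=1)
  nb ..#.#: next=#  (t=0,i=3, bit5=1)
  nb ..#..: next=.  (t=0,i=22, bit4=0)
  nb ...##: next=.  (t=1,i=7, bit3=0)
  nb ...#.: next=.  (t=0,i=2, bit2=0)
  nb ....#: next=#  (t=1,i=6, bit1=1)
  nb .....: next=#  (t=5,i=18, bit0=1)
  bits 00001110000111101011000011100011 = 236892387

236892387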